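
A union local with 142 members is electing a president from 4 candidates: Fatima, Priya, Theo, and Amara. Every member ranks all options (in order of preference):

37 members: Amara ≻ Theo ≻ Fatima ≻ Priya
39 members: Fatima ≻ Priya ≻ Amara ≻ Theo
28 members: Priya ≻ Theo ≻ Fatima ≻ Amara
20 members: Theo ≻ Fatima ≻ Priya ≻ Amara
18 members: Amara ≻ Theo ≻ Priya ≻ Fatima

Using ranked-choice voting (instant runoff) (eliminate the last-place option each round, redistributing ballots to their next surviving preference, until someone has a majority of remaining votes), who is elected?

Fatima

Round 1: Fatima 39, Priya 28, Theo 20, Amara 55. Eliminate Theo.
Round 2: Fatima 59, Priya 28, Amara 55. Eliminate Priya.
Round 3: Fatima 87, Amara 55. Fatima has a majority.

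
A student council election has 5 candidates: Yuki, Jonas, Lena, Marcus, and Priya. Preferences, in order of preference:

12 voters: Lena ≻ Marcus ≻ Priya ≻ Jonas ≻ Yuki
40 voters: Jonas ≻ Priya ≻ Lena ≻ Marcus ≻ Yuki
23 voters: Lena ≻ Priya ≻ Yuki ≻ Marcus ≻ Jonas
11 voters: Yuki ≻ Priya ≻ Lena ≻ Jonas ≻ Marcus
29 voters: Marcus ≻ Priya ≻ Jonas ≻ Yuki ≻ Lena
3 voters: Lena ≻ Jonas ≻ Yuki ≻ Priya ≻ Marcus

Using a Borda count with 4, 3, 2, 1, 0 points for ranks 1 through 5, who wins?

Priya

Yuki: 12·0 + 40·0 + 23·2 + 11·4 + 29·1 + 3·2 = 125
Jonas: 12·1 + 40·4 + 23·0 + 11·1 + 29·2 + 3·3 = 250
Lena: 12·4 + 40·2 + 23·4 + 11·2 + 29·0 + 3·4 = 254
Marcus: 12·3 + 40·1 + 23·1 + 11·0 + 29·4 + 3·0 = 215
Priya: 12·2 + 40·3 + 23·3 + 11·3 + 29·3 + 3·1 = 336
Priya has the highest Borda score (336).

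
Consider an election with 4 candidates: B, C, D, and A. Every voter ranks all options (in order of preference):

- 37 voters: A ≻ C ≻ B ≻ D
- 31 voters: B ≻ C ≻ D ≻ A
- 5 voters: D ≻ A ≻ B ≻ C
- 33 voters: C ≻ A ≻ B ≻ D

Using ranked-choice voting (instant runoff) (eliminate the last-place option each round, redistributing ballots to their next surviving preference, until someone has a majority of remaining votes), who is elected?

C

Round 1: B 31, C 33, D 5, A 37. Eliminate D.
Round 2: B 31, C 33, A 42. Eliminate B.
Round 3: C 64, A 42. C has a majority.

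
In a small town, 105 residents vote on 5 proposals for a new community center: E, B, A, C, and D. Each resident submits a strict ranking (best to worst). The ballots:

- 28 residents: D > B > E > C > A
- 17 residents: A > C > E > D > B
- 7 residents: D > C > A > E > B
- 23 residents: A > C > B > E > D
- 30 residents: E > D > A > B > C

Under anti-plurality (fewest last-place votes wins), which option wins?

E

Last-place votes: E 0, B 24, A 28, C 30, D 23.
E is ranked last by the fewest voters, so E wins.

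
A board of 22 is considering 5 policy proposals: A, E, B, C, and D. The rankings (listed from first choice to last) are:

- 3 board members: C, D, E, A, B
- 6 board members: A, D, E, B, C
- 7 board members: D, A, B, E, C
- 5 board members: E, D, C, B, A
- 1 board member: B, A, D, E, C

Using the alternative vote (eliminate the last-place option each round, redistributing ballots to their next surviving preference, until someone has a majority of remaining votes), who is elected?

D

Round 1: A 6, E 5, B 1, C 3, D 7. Eliminate B.
Round 2: A 7, E 5, C 3, D 7. Eliminate C.
Round 3: A 7, E 5, D 10. Eliminate E.
Round 4: A 7, D 15. D has a majority.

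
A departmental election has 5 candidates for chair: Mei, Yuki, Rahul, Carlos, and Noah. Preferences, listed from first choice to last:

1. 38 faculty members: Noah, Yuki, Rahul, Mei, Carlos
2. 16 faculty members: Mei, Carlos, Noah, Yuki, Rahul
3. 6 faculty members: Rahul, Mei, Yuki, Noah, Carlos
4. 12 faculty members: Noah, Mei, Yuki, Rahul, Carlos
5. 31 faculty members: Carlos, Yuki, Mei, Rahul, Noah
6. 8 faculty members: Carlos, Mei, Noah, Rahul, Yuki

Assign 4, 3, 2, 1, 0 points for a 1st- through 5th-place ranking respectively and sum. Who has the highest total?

Mei: 38·1 + 16·4 + 6·3 + 12·3 + 31·2 + 8·3 = 242
Yuki: 38·3 + 16·1 + 6·2 + 12·2 + 31·3 + 8·0 = 259
Rahul: 38·2 + 16·0 + 6·4 + 12·1 + 31·1 + 8·1 = 151
Carlos: 38·0 + 16·3 + 6·0 + 12·0 + 31·4 + 8·4 = 204
Noah: 38·4 + 16·2 + 6·1 + 12·4 + 31·0 + 8·2 = 254
Yuki has the highest Borda score (259).

Yuki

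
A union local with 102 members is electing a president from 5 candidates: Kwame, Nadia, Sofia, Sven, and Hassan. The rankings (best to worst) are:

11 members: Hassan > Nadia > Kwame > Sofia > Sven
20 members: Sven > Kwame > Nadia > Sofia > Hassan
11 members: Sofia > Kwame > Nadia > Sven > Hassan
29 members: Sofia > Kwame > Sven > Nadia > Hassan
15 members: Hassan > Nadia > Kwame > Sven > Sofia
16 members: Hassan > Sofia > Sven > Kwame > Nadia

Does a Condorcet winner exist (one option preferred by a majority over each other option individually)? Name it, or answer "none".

Sofia

Sofia vs Kwame: 56–46 for Sofia.
Sofia vs Nadia: 56–46 for Sofia.
Sofia vs Sven: 67–35 for Sofia.
Sofia vs Hassan: 60–42 for Sofia.
Sofia beats every other option head-to-head.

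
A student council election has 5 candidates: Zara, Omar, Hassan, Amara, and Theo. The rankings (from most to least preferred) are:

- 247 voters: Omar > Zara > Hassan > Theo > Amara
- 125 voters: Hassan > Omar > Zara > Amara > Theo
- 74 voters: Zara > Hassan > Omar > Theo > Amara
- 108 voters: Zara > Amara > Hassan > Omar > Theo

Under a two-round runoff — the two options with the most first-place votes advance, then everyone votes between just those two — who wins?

Omar

Round 1 first-place votes: Zara 182, Omar 247, Hassan 125, Amara 0, Theo 0.
Omar and Zara advance.
Runoff: Omar is preferred to Zara by 372 voters; Zara by 182.
Omar wins the runoff.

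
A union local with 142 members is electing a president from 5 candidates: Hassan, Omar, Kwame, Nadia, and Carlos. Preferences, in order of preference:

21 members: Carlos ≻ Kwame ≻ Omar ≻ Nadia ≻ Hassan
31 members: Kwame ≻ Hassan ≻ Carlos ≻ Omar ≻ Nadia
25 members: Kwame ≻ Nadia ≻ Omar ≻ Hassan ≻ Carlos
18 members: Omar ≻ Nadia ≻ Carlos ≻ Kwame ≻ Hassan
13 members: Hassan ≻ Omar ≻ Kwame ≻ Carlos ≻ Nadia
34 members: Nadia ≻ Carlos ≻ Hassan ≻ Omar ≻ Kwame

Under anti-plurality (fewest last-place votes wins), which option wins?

Last-place votes: Hassan 39, Omar 0, Kwame 34, Nadia 44, Carlos 25.
Omar is ranked last by the fewest voters, so Omar wins.

Omar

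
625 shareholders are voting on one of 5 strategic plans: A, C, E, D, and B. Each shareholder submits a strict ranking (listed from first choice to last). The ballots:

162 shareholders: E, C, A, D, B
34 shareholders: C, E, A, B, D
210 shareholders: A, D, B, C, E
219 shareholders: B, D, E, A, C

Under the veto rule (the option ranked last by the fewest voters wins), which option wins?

A

Last-place votes: A 0, C 219, E 210, D 34, B 162.
A is ranked last by the fewest voters, so A wins.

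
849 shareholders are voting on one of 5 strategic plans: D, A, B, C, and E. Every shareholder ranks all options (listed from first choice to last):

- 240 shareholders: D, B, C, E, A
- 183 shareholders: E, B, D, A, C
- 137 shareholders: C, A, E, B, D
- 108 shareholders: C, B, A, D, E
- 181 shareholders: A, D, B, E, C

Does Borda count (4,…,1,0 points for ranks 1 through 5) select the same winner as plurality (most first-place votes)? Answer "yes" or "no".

Borda — scores: D 1977, A 1534, B 2092, C 1460, E 1427. Winner: B.
Plurality — first-place votes: D 240, A 181, B 0, C 245, E 183. Winner: C.
The two methods disagree.

no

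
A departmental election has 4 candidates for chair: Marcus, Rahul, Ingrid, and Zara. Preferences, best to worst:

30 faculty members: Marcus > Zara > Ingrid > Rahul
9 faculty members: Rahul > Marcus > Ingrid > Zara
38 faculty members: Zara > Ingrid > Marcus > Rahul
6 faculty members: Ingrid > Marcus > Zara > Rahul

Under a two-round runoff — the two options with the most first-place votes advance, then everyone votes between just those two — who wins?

Round 1 first-place votes: Marcus 30, Rahul 9, Ingrid 6, Zara 38.
Zara and Marcus advance.
Runoff: Zara is preferred to Marcus by 38 voters; Marcus by 45.
Marcus wins the runoff.

Marcus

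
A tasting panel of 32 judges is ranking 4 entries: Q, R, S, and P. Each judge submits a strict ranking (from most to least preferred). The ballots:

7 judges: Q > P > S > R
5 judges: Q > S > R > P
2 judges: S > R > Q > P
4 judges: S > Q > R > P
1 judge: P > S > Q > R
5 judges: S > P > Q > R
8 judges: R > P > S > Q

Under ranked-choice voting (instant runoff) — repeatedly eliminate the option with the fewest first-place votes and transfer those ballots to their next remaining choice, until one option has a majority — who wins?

Round 1: Q 12, R 8, S 11, P 1. Eliminate P.
Round 2: Q 12, R 8, S 12. Eliminate R.
Round 3: Q 12, S 20. S has a majority.

S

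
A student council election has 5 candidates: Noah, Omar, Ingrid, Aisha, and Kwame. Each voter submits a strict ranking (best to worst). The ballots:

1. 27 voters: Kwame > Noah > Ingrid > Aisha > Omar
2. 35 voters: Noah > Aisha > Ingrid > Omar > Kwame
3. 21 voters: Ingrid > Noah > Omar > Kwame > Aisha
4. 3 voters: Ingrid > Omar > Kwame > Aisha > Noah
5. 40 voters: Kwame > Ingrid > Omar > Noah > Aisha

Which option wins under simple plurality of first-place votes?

Kwame

First-place votes: Noah 35, Omar 0, Ingrid 24, Aisha 0, Kwame 67.
Kwame has the most first-place votes.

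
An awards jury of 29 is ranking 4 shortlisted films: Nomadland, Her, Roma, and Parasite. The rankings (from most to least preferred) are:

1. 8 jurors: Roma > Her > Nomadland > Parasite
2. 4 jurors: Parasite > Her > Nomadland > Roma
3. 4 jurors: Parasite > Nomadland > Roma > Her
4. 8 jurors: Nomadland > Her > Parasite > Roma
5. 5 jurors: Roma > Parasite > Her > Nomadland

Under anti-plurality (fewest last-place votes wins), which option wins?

Her

Last-place votes: Nomadland 5, Her 4, Roma 12, Parasite 8.
Her is ranked last by the fewest voters, so Her wins.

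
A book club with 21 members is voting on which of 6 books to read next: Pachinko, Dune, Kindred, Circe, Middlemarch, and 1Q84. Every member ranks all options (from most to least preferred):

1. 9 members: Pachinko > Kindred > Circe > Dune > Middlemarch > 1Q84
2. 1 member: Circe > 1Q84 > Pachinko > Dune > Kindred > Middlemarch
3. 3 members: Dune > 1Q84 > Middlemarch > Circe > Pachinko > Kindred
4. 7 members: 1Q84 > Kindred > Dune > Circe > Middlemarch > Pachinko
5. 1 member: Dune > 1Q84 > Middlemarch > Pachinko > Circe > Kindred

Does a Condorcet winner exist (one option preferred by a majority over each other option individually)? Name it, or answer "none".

none

Checking pairwise contests:
Dune beats Pachinko 11–10.
Kindred beats Dune 16–5.
Pachinko beats Kindred 14–7.
Dune beats Circe 11–10.
Dune beats Middlemarch 21–0.
Dune beats 1Q84 13–8.
Every option loses at least one head-to-head, so there is no Condorcet winner.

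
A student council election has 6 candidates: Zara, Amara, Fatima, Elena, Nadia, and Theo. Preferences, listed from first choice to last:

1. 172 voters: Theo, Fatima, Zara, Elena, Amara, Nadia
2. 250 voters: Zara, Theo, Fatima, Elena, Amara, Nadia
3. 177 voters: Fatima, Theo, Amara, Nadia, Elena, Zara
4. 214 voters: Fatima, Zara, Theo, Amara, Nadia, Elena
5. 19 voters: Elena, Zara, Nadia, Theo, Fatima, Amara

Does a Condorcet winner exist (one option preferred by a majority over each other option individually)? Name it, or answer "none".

none

Checking pairwise contests:
Fatima beats Zara 563–269.
Zara beats Amara 655–177.
Theo beats Fatima 441–391.
Zara beats Elena 636–196.
Zara beats Nadia 655–177.
Zara beats Theo 483–349.
Every option loses at least one head-to-head, so there is no Condorcet winner.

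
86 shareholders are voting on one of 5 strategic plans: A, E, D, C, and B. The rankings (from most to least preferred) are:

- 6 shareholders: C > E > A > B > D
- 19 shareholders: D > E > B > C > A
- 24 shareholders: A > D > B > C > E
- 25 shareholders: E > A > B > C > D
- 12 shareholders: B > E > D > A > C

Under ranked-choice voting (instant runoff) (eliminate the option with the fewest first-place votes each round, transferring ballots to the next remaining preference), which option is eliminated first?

Round 1: A 24, E 25, D 19, C 6, B 12. Eliminate C.

C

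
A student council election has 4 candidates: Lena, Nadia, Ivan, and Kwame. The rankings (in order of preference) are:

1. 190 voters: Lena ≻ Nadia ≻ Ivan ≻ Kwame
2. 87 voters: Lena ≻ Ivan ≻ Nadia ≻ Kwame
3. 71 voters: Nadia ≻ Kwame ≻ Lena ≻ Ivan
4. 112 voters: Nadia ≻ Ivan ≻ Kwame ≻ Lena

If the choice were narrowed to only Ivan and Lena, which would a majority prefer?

Lena

Voters preferring Ivan to Lena: 112; preferring Lena to Ivan: 348.
Lena wins the head-to-head.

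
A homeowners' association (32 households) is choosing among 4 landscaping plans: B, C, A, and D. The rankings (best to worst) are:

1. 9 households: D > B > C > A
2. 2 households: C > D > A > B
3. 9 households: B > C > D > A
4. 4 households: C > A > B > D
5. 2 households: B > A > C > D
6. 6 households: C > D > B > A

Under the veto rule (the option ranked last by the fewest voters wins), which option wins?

C

Last-place votes: B 2, C 0, A 24, D 6.
C is ranked last by the fewest voters, so C wins.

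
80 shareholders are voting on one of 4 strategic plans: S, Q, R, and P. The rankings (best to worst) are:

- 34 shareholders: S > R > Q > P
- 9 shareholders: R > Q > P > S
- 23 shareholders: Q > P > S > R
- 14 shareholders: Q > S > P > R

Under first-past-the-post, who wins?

Q

First-place votes: S 34, Q 37, R 9, P 0.
Q has the most first-place votes.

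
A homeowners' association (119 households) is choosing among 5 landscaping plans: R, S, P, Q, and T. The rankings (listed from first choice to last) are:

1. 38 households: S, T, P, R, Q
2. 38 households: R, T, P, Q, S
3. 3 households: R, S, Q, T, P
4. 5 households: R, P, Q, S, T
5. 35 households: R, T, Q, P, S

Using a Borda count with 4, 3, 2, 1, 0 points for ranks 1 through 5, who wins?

R

R: 38·1 + 38·4 + 3·4 + 5·4 + 35·4 = 362
S: 38·4 + 38·0 + 3·3 + 5·1 + 35·0 = 166
P: 38·2 + 38·2 + 3·0 + 5·3 + 35·1 = 202
Q: 38·0 + 38·1 + 3·2 + 5·2 + 35·2 = 124
T: 38·3 + 38·3 + 3·1 + 5·0 + 35·3 = 336
R has the highest Borda score (362).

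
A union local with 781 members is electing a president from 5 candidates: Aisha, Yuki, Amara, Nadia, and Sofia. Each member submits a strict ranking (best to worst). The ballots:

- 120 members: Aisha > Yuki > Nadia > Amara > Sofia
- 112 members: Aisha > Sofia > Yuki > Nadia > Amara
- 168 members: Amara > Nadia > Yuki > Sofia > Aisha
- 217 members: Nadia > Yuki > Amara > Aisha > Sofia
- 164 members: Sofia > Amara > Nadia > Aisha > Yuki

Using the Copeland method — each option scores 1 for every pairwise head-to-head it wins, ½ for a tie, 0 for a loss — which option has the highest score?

Nadia

Aisha: beats Yuki and Sofia; loses to Amara and Nadia → score 2.
Yuki: beats Amara and Sofia; loses to Aisha and Nadia → score 2.
Amara: beats Aisha and Sofia; loses to Yuki and Nadia → score 2.
Nadia: beats Aisha, Yuki, Amara, and Sofia → score 4.
Sofia: loses to Aisha, Yuki, Amara, and Nadia → score 0.
Nadia has the best pairwise record.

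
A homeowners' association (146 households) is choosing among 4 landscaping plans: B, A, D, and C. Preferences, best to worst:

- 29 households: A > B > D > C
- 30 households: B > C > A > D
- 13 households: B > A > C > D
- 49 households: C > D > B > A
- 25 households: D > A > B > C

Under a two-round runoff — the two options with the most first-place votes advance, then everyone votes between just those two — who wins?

B

Round 1 first-place votes: B 43, A 29, D 25, C 49.
C and B advance.
Runoff: C is preferred to B by 49 voters; B by 97.
B wins the runoff.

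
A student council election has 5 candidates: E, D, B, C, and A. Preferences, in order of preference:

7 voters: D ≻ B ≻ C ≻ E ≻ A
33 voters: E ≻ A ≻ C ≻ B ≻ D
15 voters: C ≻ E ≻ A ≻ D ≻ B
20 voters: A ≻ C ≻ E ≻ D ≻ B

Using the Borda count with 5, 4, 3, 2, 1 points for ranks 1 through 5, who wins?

E: 7·2 + 33·5 + 15·4 + 20·3 = 299
D: 7·5 + 33·1 + 15·2 + 20·2 = 138
B: 7·4 + 33·2 + 15·1 + 20·1 = 129
C: 7·3 + 33·3 + 15·5 + 20·4 = 275
A: 7·1 + 33·4 + 15·3 + 20·5 = 284
E has the highest Borda score (299).

E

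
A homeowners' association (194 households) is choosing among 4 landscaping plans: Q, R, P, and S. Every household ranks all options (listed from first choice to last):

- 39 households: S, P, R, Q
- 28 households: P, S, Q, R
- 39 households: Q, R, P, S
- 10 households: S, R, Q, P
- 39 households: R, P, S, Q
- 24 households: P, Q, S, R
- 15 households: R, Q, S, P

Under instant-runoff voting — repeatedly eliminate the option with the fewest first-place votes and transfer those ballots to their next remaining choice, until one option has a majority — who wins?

R

Round 1: Q 39, R 54, P 52, S 49. Eliminate Q.
Round 2: R 93, P 52, S 49. Eliminate S.
Round 3: R 103, P 91. R has a majority.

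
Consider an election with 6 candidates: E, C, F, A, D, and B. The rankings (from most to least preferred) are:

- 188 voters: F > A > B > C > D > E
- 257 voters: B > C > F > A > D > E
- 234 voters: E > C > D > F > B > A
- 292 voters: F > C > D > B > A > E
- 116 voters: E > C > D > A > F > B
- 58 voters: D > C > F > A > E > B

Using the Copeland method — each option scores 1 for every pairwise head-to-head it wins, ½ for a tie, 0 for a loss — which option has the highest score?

E: loses to C, F, A, D, and B → score 0.
C: beats E, F, A, D, and B → score 5.
F: beats E, A, D, and B; loses to C → score 4.
A: beats E; loses to C, F, D, and B → score 1.
D: beats E, A, and B; loses to C and F → score 3.
B: beats E and A; loses to C, F, and D → score 2.
C has the best pairwise record.

C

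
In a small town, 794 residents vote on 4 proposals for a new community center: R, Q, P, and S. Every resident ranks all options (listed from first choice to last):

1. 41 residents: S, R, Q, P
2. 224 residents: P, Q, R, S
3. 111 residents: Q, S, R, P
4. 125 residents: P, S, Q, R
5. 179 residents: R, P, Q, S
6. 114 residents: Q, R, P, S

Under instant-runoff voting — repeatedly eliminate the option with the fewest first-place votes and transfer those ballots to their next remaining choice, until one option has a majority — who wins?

Round 1: R 179, Q 225, P 349, S 41. Eliminate S.
Round 2: R 220, Q 225, P 349. Eliminate R.
Round 3: Q 266, P 528. P has a majority.

P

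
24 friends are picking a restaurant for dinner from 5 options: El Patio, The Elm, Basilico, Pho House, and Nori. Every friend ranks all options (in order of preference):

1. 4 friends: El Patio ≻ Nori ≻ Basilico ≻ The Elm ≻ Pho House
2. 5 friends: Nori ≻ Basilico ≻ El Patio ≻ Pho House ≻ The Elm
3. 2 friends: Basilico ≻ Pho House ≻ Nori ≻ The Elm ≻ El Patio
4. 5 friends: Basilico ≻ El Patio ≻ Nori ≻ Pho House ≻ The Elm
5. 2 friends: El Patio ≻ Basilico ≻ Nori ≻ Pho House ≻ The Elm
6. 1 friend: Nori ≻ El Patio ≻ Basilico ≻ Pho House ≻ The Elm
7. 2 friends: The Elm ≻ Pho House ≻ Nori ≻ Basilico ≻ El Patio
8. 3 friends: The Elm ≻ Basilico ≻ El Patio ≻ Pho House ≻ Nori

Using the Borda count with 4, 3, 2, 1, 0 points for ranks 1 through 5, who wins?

El Patio: 4·4 + 5·2 + 2·0 + 5·3 + 2·4 + 1·3 + 2·0 + 3·2 = 58
The Elm: 4·1 + 5·0 + 2·1 + 5·0 + 2·0 + 1·0 + 2·4 + 3·4 = 26
Basilico: 4·2 + 5·3 + 2·4 + 5·4 + 2·3 + 1·2 + 2·1 + 3·3 = 70
Pho House: 4·0 + 5·1 + 2·3 + 5·1 + 2·1 + 1·1 + 2·3 + 3·1 = 28
Nori: 4·3 + 5·4 + 2·2 + 5·2 + 2·2 + 1·4 + 2·2 + 3·0 = 58
Basilico has the highest Borda score (70).

Basilico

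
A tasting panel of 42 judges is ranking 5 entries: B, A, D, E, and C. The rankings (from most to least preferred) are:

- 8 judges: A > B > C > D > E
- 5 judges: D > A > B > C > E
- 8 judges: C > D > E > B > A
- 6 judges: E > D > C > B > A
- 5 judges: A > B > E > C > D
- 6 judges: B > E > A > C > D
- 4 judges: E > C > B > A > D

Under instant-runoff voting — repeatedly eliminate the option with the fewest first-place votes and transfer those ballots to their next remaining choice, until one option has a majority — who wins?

Round 1: B 6, A 13, D 5, E 10, C 8. Eliminate D.
Round 2: B 6, A 18, E 10, C 8. Eliminate B.
Round 3: A 18, E 16, C 8. Eliminate C.
Round 4: A 18, E 24. E has a majority.

E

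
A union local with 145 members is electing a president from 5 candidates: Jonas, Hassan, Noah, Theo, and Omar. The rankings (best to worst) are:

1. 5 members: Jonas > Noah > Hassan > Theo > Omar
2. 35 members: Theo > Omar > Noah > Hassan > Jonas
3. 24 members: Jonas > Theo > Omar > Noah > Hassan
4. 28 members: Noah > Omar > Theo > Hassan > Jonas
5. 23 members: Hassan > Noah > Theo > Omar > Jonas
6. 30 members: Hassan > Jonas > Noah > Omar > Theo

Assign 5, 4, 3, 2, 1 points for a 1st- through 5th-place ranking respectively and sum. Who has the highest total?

Noah

Jonas: 5·5 + 35·1 + 24·5 + 28·1 + 23·1 + 30·4 = 351
Hassan: 5·3 + 35·2 + 24·1 + 28·2 + 23·5 + 30·5 = 430
Noah: 5·4 + 35·3 + 24·2 + 28·5 + 23·4 + 30·3 = 495
Theo: 5·2 + 35·5 + 24·4 + 28·3 + 23·3 + 30·1 = 464
Omar: 5·1 + 35·4 + 24·3 + 28·4 + 23·2 + 30·2 = 435
Noah has the highest Borda score (495).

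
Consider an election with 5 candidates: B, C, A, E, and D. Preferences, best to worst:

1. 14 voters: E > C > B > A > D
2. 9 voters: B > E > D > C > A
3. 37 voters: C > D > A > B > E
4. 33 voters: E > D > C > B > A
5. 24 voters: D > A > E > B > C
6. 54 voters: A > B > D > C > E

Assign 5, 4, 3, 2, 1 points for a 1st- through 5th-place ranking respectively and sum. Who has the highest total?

D

B: 14·3 + 9·5 + 37·2 + 33·2 + 24·2 + 54·4 = 491
C: 14·4 + 9·2 + 37·5 + 33·3 + 24·1 + 54·2 = 490
A: 14·2 + 9·1 + 37·3 + 33·1 + 24·4 + 54·5 = 547
E: 14·5 + 9·4 + 37·1 + 33·5 + 24·3 + 54·1 = 434
D: 14·1 + 9·3 + 37·4 + 33·4 + 24·5 + 54·3 = 603
D has the highest Borda score (603).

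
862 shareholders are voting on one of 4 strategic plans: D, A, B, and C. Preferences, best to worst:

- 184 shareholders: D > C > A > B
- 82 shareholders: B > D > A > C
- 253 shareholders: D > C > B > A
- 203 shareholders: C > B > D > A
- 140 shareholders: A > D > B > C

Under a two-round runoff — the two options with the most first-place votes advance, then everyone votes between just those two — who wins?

Round 1 first-place votes: D 437, A 140, B 82, C 203.
D and C advance.
Runoff: D is preferred to C by 659 voters; C by 203.
D wins the runoff.

D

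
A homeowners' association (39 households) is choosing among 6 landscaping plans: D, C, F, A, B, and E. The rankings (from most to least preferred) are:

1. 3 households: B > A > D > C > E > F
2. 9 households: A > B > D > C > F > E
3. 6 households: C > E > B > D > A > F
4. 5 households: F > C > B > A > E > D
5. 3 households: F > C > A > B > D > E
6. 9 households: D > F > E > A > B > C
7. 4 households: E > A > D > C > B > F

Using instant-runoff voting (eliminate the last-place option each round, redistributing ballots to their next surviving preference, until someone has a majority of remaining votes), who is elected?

A

Round 1: D 9, C 6, F 8, A 9, B 3, E 4. Eliminate B.
Round 2: D 9, C 6, F 8, A 12, E 4. Eliminate E.
Round 3: D 9, C 6, F 8, A 16. Eliminate C.
Round 4: D 15, F 8, A 16. Eliminate F.
Round 5: D 15, A 24. A has a majority.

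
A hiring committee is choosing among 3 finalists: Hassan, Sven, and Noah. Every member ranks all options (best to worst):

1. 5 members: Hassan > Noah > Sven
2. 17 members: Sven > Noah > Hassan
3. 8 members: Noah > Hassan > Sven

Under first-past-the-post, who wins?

Sven

First-place votes: Hassan 5, Sven 17, Noah 8.
Sven has the most first-place votes.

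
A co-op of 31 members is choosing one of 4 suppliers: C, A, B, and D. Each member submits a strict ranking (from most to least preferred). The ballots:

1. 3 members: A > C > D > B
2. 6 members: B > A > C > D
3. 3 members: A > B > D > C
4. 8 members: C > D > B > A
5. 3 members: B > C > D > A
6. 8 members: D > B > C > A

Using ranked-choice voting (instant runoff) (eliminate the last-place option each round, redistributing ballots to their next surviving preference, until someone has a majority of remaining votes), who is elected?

Round 1: C 8, A 6, B 9, D 8. Eliminate A.
Round 2: C 11, B 12, D 8. Eliminate D.
Round 3: C 11, B 20. B has a majority.

B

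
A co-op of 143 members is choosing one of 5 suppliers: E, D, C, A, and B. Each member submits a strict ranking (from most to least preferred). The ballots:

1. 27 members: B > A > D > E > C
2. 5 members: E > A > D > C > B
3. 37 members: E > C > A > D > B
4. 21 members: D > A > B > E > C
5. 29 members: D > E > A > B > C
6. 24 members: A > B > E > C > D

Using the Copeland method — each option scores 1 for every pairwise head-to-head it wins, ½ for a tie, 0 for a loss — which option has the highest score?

E: beats C; loses to D, A, and B → score 1.
D: beats E, C, and B; loses to A → score 3.
C: loses to E, D, A, and B → score 0.
A: beats E, D, C, and B → score 4.
B: beats E and C; loses to D and A → score 2.
A has the best pairwise record.

A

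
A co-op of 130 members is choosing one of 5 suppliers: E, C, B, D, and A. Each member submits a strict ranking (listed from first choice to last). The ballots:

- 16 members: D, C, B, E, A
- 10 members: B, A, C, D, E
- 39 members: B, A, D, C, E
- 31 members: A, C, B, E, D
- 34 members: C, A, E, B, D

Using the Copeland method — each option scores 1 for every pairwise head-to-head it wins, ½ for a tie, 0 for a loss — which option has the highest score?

A

E: ties D; loses to C, B, and A → score 0.5.
C: beats E, B, and D; loses to A → score 3.
B: beats E and D; ties A; loses to C → score 2.5.
D: ties E; loses to C, B, and A → score 0.5.
A: beats E, C, and D; ties B → score 3.5.
A has the best pairwise record.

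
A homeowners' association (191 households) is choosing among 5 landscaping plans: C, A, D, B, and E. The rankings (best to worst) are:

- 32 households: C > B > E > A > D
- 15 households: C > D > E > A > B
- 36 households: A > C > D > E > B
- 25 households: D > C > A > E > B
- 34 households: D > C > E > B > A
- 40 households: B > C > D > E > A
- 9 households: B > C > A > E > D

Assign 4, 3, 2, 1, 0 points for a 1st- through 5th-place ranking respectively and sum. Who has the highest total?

C

C: 32·4 + 15·4 + 36·3 + 25·3 + 34·3 + 40·3 + 9·3 = 620
A: 32·1 + 15·1 + 36·4 + 25·2 + 34·0 + 40·0 + 9·2 = 259
D: 32·0 + 15·3 + 36·2 + 25·4 + 34·4 + 40·2 + 9·0 = 433
B: 32·3 + 15·0 + 36·0 + 25·0 + 34·1 + 40·4 + 9·4 = 326
E: 32·2 + 15·2 + 36·1 + 25·1 + 34·2 + 40·1 + 9·1 = 272
C has the highest Borda score (620).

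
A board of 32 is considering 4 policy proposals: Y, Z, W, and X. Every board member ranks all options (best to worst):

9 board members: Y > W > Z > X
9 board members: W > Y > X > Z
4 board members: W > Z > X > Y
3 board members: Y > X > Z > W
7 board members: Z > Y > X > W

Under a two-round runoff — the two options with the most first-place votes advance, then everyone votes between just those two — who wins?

Round 1 first-place votes: Y 12, Z 7, W 13, X 0.
W and Y advance.
Runoff: W is preferred to Y by 13 voters; Y by 19.
Y wins the runoff.

Y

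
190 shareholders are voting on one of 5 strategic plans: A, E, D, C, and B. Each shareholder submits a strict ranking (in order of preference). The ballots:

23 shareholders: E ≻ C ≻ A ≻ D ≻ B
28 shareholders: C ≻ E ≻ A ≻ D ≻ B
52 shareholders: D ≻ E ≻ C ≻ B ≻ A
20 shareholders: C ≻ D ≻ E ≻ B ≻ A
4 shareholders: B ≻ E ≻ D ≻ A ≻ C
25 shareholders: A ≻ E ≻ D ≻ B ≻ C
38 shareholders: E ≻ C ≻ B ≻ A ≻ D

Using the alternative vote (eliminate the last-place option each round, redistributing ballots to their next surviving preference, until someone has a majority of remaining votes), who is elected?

E

Round 1: A 25, E 61, D 52, C 48, B 4. Eliminate B.
Round 2: A 25, E 65, D 52, C 48. Eliminate A.
Round 3: E 90, D 52, C 48. Eliminate C.
Round 4: E 118, D 72. E has a majority.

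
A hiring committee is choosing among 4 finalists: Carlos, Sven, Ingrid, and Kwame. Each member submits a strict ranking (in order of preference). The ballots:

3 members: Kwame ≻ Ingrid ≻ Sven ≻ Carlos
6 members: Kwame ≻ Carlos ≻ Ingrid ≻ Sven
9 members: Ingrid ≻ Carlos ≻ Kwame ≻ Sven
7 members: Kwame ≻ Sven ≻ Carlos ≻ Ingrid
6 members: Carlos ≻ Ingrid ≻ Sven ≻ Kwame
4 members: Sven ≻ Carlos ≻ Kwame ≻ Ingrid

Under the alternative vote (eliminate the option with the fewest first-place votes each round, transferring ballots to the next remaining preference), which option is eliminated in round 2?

Ingrid

Round 1: Carlos 6, Sven 4, Ingrid 9, Kwame 16. Eliminate Sven.
Round 2: Carlos 10, Ingrid 9, Kwame 16. Eliminate Ingrid.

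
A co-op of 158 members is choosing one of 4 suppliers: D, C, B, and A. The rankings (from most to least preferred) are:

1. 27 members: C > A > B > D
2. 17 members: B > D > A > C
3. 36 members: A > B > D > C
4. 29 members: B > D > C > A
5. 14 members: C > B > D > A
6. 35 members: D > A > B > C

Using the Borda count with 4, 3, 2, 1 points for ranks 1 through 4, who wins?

D: 27·1 + 17·3 + 36·2 + 29·3 + 14·2 + 35·4 = 405
C: 27·4 + 17·1 + 36·1 + 29·2 + 14·4 + 35·1 = 310
B: 27·2 + 17·4 + 36·3 + 29·4 + 14·3 + 35·2 = 458
A: 27·3 + 17·2 + 36·4 + 29·1 + 14·1 + 35·3 = 407
B has the highest Borda score (458).

B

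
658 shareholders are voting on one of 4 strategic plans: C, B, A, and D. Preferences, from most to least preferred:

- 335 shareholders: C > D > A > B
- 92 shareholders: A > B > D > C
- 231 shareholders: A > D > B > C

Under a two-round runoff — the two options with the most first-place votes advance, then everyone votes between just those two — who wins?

Round 1 first-place votes: C 335, B 0, A 323, D 0.
C and A advance.
Runoff: C is preferred to A by 335 voters; A by 323.
C wins the runoff.

C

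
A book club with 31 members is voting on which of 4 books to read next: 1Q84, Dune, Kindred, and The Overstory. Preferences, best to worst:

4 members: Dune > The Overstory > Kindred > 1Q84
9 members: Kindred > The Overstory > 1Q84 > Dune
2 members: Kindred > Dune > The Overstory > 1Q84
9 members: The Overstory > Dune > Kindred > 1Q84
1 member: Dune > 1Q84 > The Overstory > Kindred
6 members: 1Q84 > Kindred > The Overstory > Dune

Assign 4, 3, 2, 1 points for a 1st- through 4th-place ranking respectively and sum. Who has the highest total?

The Overstory

1Q84: 4·1 + 9·2 + 2·1 + 9·1 + 1·3 + 6·4 = 60
Dune: 4·4 + 9·1 + 2·3 + 9·3 + 1·4 + 6·1 = 68
Kindred: 4·2 + 9·4 + 2·4 + 9·2 + 1·1 + 6·3 = 89
The Overstory: 4·3 + 9·3 + 2·2 + 9·4 + 1·2 + 6·2 = 93
The Overstory has the highest Borda score (93).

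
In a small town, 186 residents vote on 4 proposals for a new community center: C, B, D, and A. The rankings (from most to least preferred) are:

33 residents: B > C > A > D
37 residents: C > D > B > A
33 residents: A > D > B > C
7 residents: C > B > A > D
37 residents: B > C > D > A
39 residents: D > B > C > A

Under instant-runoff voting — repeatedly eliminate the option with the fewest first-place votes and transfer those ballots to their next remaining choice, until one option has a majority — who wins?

Round 1: C 44, B 70, D 39, A 33. Eliminate A.
Round 2: C 44, B 70, D 72. Eliminate C.
Round 3: B 77, D 109. D has a majority.

D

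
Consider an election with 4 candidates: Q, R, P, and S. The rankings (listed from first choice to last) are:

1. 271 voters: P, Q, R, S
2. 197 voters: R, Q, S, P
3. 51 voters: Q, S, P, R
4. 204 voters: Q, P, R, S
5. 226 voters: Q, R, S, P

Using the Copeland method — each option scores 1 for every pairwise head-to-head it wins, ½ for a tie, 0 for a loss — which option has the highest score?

Q

Q: beats R, P, and S → score 3.
R: beats S; loses to Q and P → score 1.
P: beats R and S; loses to Q → score 2.
S: loses to Q, R, and P → score 0.
Q has the best pairwise record.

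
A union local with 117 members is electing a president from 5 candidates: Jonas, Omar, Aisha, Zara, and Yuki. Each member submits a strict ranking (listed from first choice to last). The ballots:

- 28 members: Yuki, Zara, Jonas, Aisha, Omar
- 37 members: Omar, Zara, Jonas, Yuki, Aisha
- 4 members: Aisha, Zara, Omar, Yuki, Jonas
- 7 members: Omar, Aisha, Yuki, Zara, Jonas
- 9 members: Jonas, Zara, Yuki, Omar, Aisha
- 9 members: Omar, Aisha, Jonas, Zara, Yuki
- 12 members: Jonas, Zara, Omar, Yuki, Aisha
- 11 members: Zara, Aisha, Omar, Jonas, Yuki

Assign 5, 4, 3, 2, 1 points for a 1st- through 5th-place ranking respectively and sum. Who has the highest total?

Jonas: 28·3 + 37·3 + 4·1 + 7·1 + 9·5 + 9·3 + 12·5 + 11·2 = 360
Omar: 28·1 + 37·5 + 4·3 + 7·5 + 9·2 + 9·5 + 12·3 + 11·3 = 392
Aisha: 28·2 + 37·1 + 4·5 + 7·4 + 9·1 + 9·4 + 12·1 + 11·4 = 242
Zara: 28·4 + 37·4 + 4·4 + 7·2 + 9·4 + 9·2 + 12·4 + 11·5 = 447
Yuki: 28·5 + 37·2 + 4·2 + 7·3 + 9·3 + 9·1 + 12·2 + 11·1 = 314
Zara has the highest Borda score (447).

Zara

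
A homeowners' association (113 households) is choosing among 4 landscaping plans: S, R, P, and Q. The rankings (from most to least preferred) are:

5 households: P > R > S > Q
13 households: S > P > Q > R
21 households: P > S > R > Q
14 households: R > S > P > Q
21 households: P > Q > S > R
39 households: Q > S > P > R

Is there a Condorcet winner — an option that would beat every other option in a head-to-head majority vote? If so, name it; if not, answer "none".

Checking pairwise contests:
Q beats S 60–53.
S beats R 94–19.
S beats P 66–47.
P beats Q 74–39.
Every option loses at least one head-to-head, so there is no Condorcet winner.

none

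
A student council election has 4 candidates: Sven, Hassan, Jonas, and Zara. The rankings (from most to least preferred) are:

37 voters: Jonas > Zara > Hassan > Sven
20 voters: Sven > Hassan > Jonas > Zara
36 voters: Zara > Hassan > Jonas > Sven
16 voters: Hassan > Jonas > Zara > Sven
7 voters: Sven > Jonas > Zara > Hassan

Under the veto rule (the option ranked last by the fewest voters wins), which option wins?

Jonas

Last-place votes: Sven 89, Hassan 7, Jonas 0, Zara 20.
Jonas is ranked last by the fewest voters, so Jonas wins.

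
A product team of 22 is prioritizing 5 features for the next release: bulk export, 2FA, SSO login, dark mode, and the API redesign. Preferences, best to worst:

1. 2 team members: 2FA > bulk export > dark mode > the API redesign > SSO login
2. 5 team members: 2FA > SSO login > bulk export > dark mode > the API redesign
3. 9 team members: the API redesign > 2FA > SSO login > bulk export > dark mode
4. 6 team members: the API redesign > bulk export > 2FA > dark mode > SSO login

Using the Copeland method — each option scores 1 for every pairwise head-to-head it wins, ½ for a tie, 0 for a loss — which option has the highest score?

the API redesign

bulk export: beats dark mode; loses to 2FA, SSO login, and the API redesign → score 1.
2FA: beats bulk export, SSO login, and dark mode; loses to the API redesign → score 3.
SSO login: beats bulk export and dark mode; loses to 2FA and the API redesign → score 2.
dark mode: loses to bulk export, 2FA, SSO login, and the API redesign → score 0.
the API redesign: beats bulk export, 2FA, SSO login, and dark mode → score 4.
the API redesign has the best pairwise record.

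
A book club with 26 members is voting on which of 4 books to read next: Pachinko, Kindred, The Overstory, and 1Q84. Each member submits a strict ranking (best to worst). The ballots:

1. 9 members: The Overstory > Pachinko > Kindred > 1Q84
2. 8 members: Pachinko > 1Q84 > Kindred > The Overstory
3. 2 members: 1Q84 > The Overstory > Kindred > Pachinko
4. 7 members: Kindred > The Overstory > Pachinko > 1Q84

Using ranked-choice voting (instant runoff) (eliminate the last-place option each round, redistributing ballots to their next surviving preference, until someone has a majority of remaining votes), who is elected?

The Overstory

Round 1: Pachinko 8, Kindred 7, The Overstory 9, 1Q84 2. Eliminate 1Q84.
Round 2: Pachinko 8, Kindred 7, The Overstory 11. Eliminate Kindred.
Round 3: Pachinko 8, The Overstory 18. The Overstory has a majority.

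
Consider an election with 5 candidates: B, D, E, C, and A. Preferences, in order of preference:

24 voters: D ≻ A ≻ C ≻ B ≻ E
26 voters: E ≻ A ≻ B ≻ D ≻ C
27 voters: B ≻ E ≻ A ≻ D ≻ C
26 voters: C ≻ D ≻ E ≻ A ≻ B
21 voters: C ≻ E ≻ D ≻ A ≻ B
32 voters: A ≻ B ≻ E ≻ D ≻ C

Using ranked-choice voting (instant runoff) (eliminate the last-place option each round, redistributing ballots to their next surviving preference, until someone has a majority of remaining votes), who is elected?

A

Round 1: B 27, D 24, E 26, C 47, A 32. Eliminate D.
Round 2: B 27, E 26, C 47, A 56. Eliminate E.
Round 3: B 27, C 47, A 82. A has a majority.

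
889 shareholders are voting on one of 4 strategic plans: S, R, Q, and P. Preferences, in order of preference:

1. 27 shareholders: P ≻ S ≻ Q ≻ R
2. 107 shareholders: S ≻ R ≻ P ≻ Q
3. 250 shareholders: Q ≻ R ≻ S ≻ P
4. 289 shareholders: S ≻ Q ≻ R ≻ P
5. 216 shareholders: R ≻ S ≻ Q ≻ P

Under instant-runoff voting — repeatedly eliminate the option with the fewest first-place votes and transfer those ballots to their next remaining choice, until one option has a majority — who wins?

S

Round 1: S 396, R 216, Q 250, P 27. Eliminate P.
Round 2: S 423, R 216, Q 250. Eliminate R.
Round 3: S 639, Q 250. S has a majority.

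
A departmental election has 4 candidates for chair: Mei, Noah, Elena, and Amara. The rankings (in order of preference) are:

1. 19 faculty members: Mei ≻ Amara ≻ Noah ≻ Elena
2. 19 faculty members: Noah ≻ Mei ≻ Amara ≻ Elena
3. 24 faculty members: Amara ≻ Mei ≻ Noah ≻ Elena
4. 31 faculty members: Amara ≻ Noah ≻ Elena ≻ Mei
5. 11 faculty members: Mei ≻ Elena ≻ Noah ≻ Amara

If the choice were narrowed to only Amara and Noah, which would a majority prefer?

Amara

Voters preferring Amara to Noah: 74; preferring Noah to Amara: 30.
Amara wins the head-to-head.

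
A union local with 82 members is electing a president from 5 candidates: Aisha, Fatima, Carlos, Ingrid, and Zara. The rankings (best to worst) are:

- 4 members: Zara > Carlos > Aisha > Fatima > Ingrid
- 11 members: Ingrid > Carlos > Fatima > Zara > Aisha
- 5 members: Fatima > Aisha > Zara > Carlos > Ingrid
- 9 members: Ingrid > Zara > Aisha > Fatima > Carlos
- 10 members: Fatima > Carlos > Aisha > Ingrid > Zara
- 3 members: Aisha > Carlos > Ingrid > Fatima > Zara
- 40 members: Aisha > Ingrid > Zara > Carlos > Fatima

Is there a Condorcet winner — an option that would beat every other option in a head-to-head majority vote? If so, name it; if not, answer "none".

Aisha vs Fatima: 56–26 for Aisha.
Aisha vs Carlos: 57–25 for Aisha.
Aisha vs Ingrid: 62–20 for Aisha.
Aisha vs Zara: 58–24 for Aisha.
Aisha beats every other option head-to-head.

Aisha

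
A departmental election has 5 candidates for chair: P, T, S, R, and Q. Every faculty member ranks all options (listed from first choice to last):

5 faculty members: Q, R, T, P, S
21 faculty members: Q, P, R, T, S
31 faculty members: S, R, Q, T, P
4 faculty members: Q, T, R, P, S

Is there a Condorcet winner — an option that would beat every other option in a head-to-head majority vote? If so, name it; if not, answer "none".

S vs P: 31–30 for S.
S vs T: 31–30 for S.
S vs R: 31–30 for S.
S vs Q: 31–30 for S.
S beats every other option head-to-head.

S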